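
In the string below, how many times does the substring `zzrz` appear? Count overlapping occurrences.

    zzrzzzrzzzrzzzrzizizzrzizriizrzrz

Sliding a length-4 window over the 33 characters (30 positions):
  position 1–4: zzrz
  position 5–8: zzrz
  position 9–12: zzrz
  position 13–16: zzrz
  position 20–23: zzrz

5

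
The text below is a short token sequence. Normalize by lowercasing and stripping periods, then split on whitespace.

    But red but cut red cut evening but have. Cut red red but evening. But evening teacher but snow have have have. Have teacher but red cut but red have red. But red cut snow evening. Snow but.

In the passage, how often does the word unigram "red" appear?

Scanning the 38 tokens for "red":
  position 2: red
  position 5: red
  position 11: red
  position 12: red
  position 26: red
  position 29: red
  position 31: red
  position 33: red

8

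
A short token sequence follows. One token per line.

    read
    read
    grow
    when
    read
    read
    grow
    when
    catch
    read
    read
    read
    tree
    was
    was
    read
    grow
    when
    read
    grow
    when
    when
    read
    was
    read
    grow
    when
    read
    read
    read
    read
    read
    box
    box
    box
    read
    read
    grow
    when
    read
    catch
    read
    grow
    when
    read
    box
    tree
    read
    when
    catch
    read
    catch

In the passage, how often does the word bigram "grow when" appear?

Scanning the 51 overlapping bigram windows for "grow when":
  position 3–4: grow when
  position 7–8: grow when
  position 17–18: grow when
  position 20–21: grow when
  position 26–27: grow when
  position 38–39: grow when
  position 43–44: grow when

7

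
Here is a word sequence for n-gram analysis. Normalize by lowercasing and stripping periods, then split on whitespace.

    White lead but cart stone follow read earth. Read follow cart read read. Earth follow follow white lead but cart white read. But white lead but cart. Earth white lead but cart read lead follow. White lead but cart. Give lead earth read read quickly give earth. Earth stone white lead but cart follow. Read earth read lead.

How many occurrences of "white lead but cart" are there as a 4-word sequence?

6

Scanning the 55 overlapping 4-gram windows for "white lead but cart":
  position 1–4: white lead but cart
  position 17–20: white lead but cart
  position 24–27: white lead but cart
  position 29–32: white lead but cart
  position 36–39: white lead but cart
  position 50–53: white lead but cart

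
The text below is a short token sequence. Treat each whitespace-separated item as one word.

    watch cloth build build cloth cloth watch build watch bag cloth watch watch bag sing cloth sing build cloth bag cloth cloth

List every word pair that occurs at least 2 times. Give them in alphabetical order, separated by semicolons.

bag cloth; build cloth; cloth cloth; cloth watch; watch bag

Bigram counts meeting the condition (at least 2 times):
  bag cloth: 2
  build cloth: 2
  cloth cloth: 2
  cloth watch: 2
  watch bag: 2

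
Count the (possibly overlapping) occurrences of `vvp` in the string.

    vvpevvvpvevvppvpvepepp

Sliding a length-3 window over the 22 characters (20 positions):
  position 1–3: vvp
  position 6–8: vvp
  position 11–13: vvp

3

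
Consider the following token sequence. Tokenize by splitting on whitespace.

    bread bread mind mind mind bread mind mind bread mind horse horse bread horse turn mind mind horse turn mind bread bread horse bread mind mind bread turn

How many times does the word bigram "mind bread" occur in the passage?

Scanning the 27 overlapping bigram windows for "mind bread":
  position 5–6: mind bread
  position 8–9: mind bread
  position 20–21: mind bread
  position 26–27: mind bread

4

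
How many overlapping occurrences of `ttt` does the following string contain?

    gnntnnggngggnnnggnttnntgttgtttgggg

1

Sliding a length-3 window over the 34 characters (32 positions):
  position 28–30: ttt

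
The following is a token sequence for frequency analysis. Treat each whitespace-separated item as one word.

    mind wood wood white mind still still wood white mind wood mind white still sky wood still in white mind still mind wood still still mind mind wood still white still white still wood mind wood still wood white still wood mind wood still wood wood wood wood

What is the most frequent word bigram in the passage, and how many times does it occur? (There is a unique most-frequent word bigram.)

Bigram frequencies (highest first):
  mind wood: 6
  still wood: 5
  wood still: 5
  wood wood: 4
  white still: 4
  wood white: 3
  … (12 more, each ≤ 3)

"mind wood", 6 times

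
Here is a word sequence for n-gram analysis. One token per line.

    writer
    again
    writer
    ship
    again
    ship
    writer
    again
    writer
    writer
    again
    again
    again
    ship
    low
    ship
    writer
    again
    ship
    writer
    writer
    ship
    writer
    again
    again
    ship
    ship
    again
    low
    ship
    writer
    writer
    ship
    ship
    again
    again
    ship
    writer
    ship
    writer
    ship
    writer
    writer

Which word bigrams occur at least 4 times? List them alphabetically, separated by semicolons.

again again; again ship; ship writer; writer again; writer ship; writer writer

Bigram counts meeting the condition (at least 4 times):
  again again: 4
  again ship: 5
  ship writer: 8
  writer again: 5
  writer ship: 5
  writer writer: 4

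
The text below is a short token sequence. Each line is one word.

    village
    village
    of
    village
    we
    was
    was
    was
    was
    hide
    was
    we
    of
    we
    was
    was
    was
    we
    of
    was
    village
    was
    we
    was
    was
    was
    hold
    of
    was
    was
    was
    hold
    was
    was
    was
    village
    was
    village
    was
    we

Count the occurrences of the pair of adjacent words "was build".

0

Scanning the 39 overlapping bigram windows for "was build":
  (none found)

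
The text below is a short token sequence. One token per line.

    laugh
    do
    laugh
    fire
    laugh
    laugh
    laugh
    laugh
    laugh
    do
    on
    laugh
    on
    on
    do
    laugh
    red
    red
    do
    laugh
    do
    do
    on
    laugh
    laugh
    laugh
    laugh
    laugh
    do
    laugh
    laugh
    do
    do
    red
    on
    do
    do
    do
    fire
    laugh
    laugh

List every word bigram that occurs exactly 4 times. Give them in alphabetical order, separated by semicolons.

Bigram counts meeting the condition (exactly 4 times):
  do do: 4
  do laugh: 4

do do; do laugh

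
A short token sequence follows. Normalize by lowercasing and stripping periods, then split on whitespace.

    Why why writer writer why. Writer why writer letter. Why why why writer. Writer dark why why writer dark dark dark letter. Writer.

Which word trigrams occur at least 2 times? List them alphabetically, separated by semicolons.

Trigram counts meeting the condition (at least 2 times):
  why why writer: 3
  why writer writer: 2
  writer why writer: 2

why why writer; why writer writer; writer why writer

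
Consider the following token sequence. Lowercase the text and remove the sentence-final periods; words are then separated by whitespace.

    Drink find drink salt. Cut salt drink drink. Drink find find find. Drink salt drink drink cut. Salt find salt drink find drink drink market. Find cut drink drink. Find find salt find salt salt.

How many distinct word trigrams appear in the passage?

27

35 tokens → 33 trigram windows in total.
Repeated trigrams (each contributes count−1 duplicates):
  drink drink find: 2
  drink find drink: 2
  drink find find: 2
  find drink salt: 2
  salt drink drink: 2
  salt find salt: 2
6 duplicate windows → 33 − 6 = 27 distinct.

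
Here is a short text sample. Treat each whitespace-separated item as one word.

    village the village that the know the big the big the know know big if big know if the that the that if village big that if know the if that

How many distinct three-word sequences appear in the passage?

28

31 tokens → 29 trigram windows in total.
Repeated trigrams (each contributes count−1 duplicates):
  the big the: 2
1 duplicate windows → 29 − 1 = 28 distinct.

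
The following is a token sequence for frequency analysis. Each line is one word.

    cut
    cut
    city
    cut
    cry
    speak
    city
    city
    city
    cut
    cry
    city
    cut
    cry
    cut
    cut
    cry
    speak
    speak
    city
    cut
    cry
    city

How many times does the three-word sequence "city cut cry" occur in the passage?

4

Scanning the 21 overlapping trigram windows for "city cut cry":
  position 3–5: city cut cry
  position 9–11: city cut cry
  position 12–14: city cut cry
  position 20–22: city cut cry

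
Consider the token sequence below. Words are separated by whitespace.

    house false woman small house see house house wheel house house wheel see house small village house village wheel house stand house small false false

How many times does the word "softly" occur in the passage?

Scanning the 25 tokens for "softly":
  (none found)

0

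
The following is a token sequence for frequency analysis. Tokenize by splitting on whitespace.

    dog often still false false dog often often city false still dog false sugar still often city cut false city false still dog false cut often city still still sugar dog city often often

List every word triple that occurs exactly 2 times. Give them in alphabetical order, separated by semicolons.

Trigram counts meeting the condition (exactly 2 times):
  city false still: 2
  false still dog: 2
  still dog false: 2

city false still; false still dog; still dog false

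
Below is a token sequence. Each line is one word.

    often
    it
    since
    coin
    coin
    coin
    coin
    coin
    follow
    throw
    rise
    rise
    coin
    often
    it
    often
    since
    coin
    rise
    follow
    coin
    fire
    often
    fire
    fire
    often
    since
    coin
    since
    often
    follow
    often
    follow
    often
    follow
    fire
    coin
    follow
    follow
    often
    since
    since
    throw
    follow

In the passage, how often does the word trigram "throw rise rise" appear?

1

Scanning the 42 overlapping trigram windows for "throw rise rise":
  position 10–12: throw rise rise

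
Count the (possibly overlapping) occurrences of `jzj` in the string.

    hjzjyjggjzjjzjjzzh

Sliding a length-3 window over the 18 characters (16 positions):
  position 2–4: jzj
  position 9–11: jzj
  position 12–14: jzj

3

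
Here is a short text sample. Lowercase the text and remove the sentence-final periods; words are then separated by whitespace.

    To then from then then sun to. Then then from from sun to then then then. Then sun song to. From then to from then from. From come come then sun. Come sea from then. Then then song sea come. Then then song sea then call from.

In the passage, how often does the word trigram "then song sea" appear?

2

Scanning the 45 overlapping trigram windows for "then song sea":
  position 37–39: then song sea
  position 42–44: then song sea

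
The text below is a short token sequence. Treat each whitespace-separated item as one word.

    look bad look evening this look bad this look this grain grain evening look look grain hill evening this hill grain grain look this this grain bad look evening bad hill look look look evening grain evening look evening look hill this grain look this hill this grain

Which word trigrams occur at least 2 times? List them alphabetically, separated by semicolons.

Trigram counts meeting the condition (at least 2 times):
  bad look evening: 2
  grain evening look: 2
  grain look this: 2
  hill this grain: 2

bad look evening; grain evening look; grain look this; hill this grain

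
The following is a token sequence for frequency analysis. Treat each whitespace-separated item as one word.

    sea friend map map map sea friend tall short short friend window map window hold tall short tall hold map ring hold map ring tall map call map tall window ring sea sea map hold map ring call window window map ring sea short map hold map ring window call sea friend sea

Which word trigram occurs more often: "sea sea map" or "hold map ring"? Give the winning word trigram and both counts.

"sea sea map": 1 occurrence
"hold map ring": 4 occurrences

"hold map ring" (4 vs 1)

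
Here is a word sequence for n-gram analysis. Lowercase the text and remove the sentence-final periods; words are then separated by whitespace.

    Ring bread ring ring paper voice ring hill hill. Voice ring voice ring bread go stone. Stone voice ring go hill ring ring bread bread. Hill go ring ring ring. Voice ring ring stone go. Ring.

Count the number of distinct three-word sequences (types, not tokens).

33

36 tokens → 34 trigram windows in total.
Repeated trigrams (each contributes count−1 duplicates):
  ring voice ring: 2
1 duplicate windows → 34 − 1 = 33 distinct.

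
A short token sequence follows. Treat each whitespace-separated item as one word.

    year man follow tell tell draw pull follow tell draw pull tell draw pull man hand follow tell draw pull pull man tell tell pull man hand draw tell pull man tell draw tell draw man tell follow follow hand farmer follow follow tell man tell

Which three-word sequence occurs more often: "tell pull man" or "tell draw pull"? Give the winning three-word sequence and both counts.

"tell draw pull" (4 vs 2)

"tell pull man": 2 occurrences
"tell draw pull": 4 occurrences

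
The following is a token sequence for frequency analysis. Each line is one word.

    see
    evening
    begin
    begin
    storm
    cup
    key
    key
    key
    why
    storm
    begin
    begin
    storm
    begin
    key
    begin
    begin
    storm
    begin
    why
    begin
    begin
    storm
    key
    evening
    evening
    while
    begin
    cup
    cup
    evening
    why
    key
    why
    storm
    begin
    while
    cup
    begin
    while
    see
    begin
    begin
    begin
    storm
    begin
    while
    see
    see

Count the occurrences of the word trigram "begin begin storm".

Scanning the 48 overlapping trigram windows for "begin begin storm":
  position 3–5: begin begin storm
  position 12–14: begin begin storm
  position 17–19: begin begin storm
  position 22–24: begin begin storm
  position 44–46: begin begin storm

5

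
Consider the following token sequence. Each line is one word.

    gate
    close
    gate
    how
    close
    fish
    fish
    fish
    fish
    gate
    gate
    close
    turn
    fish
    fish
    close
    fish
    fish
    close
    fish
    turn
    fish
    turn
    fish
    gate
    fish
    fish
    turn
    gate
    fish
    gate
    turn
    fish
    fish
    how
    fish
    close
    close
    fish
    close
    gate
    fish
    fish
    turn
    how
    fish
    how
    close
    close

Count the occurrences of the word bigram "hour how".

Scanning the 48 overlapping bigram windows for "hour how":
  (none found)

0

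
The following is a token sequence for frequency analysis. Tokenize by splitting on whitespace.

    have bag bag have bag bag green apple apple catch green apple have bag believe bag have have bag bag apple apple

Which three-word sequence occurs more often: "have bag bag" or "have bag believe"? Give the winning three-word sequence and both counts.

"have bag bag" (3 vs 1)

"have bag bag": 3 occurrences
"have bag believe": 1 occurrence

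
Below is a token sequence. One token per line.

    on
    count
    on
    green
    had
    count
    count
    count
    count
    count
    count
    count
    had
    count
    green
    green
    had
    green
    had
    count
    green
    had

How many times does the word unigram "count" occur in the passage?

Scanning the 22 tokens for "count":
  position 2: count
  position 6: count
  position 7: count
  position 8: count
  position 9: count
  position 10: count
  position 11: count
  position 12: count
  position 14: count
  position 20: count

10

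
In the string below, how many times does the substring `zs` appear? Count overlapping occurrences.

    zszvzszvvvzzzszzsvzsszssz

6

Sliding a length-2 window over the 25 characters (24 positions):
  position 1–2: zs
  position 5–6: zs
  position 13–14: zs
  position 16–17: zs
  position 19–20: zs
  position 22–23: zs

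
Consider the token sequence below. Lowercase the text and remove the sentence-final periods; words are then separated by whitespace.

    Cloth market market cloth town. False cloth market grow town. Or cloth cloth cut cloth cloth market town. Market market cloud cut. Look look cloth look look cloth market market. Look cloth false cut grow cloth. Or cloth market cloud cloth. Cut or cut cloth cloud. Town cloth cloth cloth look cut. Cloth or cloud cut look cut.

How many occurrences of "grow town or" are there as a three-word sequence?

Scanning the 56 overlapping trigram windows for "grow town or":
  position 9–11: grow town or

1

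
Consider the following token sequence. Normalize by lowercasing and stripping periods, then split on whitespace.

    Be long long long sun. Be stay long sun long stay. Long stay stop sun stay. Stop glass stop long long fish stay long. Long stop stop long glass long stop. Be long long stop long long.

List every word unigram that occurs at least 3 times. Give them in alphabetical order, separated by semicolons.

Unigram counts meeting the condition (at least 3 times):
  be: 3
  long: 16
  stay: 5
  stop: 7
  sun: 3

be; long; stay; stop; sun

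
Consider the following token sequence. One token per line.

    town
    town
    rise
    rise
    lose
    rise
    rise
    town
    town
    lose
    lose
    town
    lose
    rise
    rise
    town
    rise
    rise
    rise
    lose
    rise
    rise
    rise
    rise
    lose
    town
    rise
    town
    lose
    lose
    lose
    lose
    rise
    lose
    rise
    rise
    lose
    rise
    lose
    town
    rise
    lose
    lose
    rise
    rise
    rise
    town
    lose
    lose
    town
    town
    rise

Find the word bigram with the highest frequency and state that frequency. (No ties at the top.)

"rise rise", 11 times

Bigram frequencies (highest first):
  rise rise: 11
  rise lose: 7
  lose rise: 7
  lose lose: 6
  town rise: 5
  rise town: 4
  … (3 more, each ≤ 4)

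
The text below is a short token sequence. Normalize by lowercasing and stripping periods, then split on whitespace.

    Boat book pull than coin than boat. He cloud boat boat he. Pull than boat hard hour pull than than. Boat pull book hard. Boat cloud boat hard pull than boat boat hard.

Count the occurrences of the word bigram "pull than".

4

Scanning the 32 overlapping bigram windows for "pull than":
  position 3–4: pull than
  position 13–14: pull than
  position 18–19: pull than
  position 29–30: pull than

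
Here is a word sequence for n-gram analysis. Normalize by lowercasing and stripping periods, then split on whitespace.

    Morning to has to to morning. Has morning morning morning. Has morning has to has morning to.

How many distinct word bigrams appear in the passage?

8

17 tokens → 16 bigram windows in total.
Repeated bigrams (each contributes count−1 duplicates):
  has morning: 3
  morning has: 3
  has to: 2
  morning morning: 2
  morning to: 2
  to has: 2
8 duplicate windows → 16 − 8 = 8 distinct.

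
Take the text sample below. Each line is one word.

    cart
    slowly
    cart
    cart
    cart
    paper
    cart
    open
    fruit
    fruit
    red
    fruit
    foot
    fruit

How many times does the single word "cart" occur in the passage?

5

Scanning the 14 tokens for "cart":
  position 1: cart
  position 3: cart
  position 4: cart
  position 5: cart
  position 7: cart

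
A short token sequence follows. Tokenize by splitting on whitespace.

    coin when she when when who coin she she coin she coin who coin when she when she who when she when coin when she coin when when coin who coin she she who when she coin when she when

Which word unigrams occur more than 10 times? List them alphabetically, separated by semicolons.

she; when

Unigram counts meeting the condition (more than 10 times):
  she: 12
  when: 13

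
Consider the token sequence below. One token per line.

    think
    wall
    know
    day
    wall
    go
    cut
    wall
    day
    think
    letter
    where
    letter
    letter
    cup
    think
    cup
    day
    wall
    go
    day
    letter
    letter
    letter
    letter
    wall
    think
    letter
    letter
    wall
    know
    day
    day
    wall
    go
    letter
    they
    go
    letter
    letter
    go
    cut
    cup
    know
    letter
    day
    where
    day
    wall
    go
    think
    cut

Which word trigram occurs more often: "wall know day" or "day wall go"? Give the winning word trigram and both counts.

"wall know day": 2 occurrences
"day wall go": 4 occurrences

"day wall go" (4 vs 2)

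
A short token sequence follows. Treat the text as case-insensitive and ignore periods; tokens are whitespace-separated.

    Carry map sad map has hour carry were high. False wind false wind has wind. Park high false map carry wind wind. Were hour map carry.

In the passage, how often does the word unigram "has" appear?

Scanning the 26 tokens for "has":
  position 5: has
  position 14: has

2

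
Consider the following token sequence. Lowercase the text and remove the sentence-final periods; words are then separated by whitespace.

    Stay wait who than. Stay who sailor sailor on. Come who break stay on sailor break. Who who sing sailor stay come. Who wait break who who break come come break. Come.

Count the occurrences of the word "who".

Scanning the 32 tokens for "who":
  position 3: who
  position 6: who
  position 11: who
  position 17: who
  position 18: who
  position 23: who
  position 26: who
  position 27: who

8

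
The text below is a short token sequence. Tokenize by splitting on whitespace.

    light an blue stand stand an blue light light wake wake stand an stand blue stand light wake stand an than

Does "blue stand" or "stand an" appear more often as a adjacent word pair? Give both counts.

"stand an" (3 vs 2)

"blue stand": 2 occurrences
"stand an": 3 occurrences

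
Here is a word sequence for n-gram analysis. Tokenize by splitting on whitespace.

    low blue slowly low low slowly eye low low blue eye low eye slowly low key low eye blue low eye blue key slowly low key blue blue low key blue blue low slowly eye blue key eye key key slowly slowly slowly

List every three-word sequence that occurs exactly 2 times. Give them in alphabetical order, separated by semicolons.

blue blue low; eye blue key; key blue blue; low eye blue; low key blue; low slowly eye; slowly low key

Trigram counts meeting the condition (exactly 2 times):
  blue blue low: 2
  eye blue key: 2
  key blue blue: 2
  low eye blue: 2
  low key blue: 2
  low slowly eye: 2
  slowly low key: 2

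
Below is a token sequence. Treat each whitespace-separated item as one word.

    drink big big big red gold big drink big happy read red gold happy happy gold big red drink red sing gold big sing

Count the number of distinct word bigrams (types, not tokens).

24 tokens → 23 bigram windows in total.
Repeated bigrams (each contributes count−1 duplicates):
  gold big: 3
  big big: 2
  big red: 2
  drink big: 2
  red gold: 2
6 duplicate windows → 23 − 6 = 17 distinct.

17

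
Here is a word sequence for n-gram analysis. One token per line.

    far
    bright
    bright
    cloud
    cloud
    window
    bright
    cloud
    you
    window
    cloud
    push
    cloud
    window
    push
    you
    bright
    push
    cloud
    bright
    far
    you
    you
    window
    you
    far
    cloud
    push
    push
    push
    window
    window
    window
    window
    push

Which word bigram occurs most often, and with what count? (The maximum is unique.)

Bigram frequencies (highest first):
  window window: 3
  bright cloud: 2
  cloud window: 2
  you window: 2
  cloud push: 2
  push cloud: 2
  … (19 more, each ≤ 2)

"window window", 3 times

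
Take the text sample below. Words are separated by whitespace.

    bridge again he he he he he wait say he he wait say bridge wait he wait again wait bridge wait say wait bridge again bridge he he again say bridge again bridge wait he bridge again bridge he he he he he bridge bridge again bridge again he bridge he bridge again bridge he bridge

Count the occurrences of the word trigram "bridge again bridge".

Scanning the 54 overlapping trigram windows for "bridge again bridge":
  position 24–26: bridge again bridge
  position 31–33: bridge again bridge
  position 36–38: bridge again bridge
  position 45–47: bridge again bridge
  position 52–54: bridge again bridge

5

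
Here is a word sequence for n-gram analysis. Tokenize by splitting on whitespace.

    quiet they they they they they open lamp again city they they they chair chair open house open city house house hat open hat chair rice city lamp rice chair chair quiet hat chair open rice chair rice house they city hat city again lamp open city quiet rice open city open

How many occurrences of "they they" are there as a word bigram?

Scanning the 51 overlapping bigram windows for "they they":
  position 2–3: they they
  position 3–4: they they
  position 4–5: they they
  position 5–6: they they
  position 11–12: they they
  position 12–13: they they

6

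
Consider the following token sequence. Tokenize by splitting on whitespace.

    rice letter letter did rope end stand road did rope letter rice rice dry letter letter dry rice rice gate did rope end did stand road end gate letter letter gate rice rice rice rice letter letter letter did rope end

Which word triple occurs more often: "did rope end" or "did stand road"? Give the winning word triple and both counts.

"did rope end" (3 vs 1)

"did rope end": 3 occurrences
"did stand road": 1 occurrence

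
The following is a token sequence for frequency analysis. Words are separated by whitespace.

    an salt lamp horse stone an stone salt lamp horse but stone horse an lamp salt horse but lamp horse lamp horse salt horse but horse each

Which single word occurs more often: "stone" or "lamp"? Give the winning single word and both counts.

"stone": 3 occurrences
"lamp": 5 occurrences

"lamp" (5 vs 3)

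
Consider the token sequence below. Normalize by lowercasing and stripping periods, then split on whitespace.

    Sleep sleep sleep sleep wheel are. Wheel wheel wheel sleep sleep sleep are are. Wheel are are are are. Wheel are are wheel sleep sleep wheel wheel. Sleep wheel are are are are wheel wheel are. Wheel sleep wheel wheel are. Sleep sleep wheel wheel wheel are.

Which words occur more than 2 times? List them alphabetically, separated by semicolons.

are; sleep; wheel

Unigram counts meeting the condition (more than 2 times):
  are: 16
  sleep: 13
  wheel: 18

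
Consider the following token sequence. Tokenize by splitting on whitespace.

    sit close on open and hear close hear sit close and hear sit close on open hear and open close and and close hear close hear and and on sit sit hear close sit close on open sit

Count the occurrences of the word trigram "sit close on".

3

Scanning the 36 overlapping trigram windows for "sit close on":
  position 1–3: sit close on
  position 13–15: sit close on
  position 34–36: sit close on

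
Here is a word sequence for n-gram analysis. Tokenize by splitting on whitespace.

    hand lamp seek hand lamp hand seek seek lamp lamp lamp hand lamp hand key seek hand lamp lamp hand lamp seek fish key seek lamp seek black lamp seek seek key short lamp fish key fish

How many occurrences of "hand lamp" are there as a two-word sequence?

5

Scanning the 36 overlapping bigram windows for "hand lamp":
  position 1–2: hand lamp
  position 4–5: hand lamp
  position 12–13: hand lamp
  position 17–18: hand lamp
  position 20–21: hand lamp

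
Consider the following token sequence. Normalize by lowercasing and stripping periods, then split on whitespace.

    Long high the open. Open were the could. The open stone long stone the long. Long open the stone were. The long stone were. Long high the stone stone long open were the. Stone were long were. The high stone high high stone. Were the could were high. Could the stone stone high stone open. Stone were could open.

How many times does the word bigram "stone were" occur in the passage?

Scanning the 58 overlapping bigram windows for "stone were":
  position 19–20: stone were
  position 23–24: stone were
  position 34–35: stone were
  position 43–44: stone were
  position 56–57: stone were

5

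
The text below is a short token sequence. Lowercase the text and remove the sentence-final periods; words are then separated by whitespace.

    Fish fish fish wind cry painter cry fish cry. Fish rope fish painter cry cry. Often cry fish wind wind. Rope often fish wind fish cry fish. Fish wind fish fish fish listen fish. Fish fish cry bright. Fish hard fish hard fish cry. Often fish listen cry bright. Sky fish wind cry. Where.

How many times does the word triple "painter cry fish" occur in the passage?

1

Scanning the 52 overlapping trigram windows for "painter cry fish":
  position 6–8: painter cry fish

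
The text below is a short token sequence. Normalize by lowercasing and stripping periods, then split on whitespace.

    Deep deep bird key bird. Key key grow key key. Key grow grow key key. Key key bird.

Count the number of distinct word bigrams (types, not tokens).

8

18 tokens → 17 bigram windows in total.
Repeated bigrams (each contributes count−1 duplicates):
  key key: 6
  bird key: 2
  grow key: 2
  key bird: 2
  key grow: 2
9 duplicate windows → 17 − 9 = 8 distinct.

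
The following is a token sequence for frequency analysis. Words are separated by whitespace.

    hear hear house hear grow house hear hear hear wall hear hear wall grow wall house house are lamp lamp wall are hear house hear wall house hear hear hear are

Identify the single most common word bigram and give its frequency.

Bigram frequencies (highest first):
  hear hear: 6
  house hear: 4
  hear wall: 3
  hear house: 2
  wall house: 2
  hear grow: 1
  … (12 more, each ≤ 1)

"hear hear", 6 times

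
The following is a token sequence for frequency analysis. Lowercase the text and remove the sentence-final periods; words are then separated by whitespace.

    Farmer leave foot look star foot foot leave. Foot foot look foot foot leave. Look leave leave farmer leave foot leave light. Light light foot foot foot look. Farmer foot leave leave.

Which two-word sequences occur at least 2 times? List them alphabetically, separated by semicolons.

farmer leave; foot foot; foot leave; foot look; leave foot; leave leave; light light

Bigram counts meeting the condition (at least 2 times):
  farmer leave: 2
  foot foot: 5
  foot leave: 4
  foot look: 3
  leave foot: 3
  leave leave: 2
  light light: 2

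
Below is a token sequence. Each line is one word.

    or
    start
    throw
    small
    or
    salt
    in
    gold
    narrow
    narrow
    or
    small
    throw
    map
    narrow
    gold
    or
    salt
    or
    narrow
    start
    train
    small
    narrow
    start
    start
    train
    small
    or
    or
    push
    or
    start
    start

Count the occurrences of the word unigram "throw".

Scanning the 34 tokens for "throw":
  position 3: throw
  position 13: throw

2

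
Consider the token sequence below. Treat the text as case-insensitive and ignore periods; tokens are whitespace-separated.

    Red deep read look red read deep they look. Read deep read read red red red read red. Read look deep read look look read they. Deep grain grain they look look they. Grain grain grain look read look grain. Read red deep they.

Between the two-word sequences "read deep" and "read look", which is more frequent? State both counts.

"read deep": 2 occurrences
"read look": 4 occurrences

"read look" (4 vs 2)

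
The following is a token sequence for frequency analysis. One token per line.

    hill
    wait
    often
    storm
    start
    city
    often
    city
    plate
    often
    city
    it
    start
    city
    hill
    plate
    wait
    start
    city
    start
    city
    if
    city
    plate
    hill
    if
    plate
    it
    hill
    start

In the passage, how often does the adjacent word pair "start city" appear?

4

Scanning the 29 overlapping bigram windows for "start city":
  position 5–6: start city
  position 13–14: start city
  position 18–19: start city
  position 20–21: start city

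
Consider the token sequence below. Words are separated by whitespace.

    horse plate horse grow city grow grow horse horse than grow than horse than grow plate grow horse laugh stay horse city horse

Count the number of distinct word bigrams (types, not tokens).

19

23 tokens → 22 bigram windows in total.
Repeated bigrams (each contributes count−1 duplicates):
  grow horse: 2
  horse than: 2
  than grow: 2
3 duplicate windows → 22 − 3 = 19 distinct.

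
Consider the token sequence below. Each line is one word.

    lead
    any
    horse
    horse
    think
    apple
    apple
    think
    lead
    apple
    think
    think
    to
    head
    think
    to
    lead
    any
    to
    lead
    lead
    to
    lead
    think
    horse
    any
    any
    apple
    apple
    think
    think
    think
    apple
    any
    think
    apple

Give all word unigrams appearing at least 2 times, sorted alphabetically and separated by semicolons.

any; apple; horse; lead; think; to

Unigram counts meeting the condition (at least 2 times):
  any: 5
  apple: 7
  horse: 3
  lead: 6
  think: 10
  to: 4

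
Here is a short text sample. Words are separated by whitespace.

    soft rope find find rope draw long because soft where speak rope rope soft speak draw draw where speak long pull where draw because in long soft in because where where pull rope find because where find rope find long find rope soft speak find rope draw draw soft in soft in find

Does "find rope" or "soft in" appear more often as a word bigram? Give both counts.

"find rope": 4 occurrences
"soft in": 3 occurrences

"find rope" (4 vs 3)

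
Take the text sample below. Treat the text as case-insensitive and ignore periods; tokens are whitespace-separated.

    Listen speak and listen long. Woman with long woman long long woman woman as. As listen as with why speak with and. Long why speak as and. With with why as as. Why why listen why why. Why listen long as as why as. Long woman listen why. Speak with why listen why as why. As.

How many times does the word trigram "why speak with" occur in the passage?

2

Scanning the 54 overlapping trigram windows for "why speak with":
  position 19–21: why speak with
  position 48–50: why speak with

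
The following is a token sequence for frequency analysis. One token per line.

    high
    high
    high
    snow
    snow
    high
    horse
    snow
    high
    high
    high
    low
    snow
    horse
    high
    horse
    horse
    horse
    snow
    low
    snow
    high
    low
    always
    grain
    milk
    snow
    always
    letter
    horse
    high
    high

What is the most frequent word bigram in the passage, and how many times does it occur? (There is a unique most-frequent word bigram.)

Bigram frequencies (highest first):
  high high: 5
  snow high: 3
  high horse: 2
  horse snow: 2
  high low: 2
  low snow: 2
  … (13 more, each ≤ 2)

"high high", 5 times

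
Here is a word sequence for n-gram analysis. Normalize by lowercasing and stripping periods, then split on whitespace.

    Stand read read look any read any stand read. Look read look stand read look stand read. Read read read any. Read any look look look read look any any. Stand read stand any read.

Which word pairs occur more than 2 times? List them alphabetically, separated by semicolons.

any read; read any; read look; read read; stand read

Bigram counts meeting the condition (more than 2 times):
  any read: 3
  read any: 3
  read look: 5
  read read: 4
  stand read: 5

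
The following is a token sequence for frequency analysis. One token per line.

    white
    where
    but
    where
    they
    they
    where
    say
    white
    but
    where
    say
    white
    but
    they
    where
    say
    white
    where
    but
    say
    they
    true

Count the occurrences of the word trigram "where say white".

Scanning the 21 overlapping trigram windows for "where say white":
  position 7–9: where say white
  position 11–13: where say white
  position 16–18: where say white

3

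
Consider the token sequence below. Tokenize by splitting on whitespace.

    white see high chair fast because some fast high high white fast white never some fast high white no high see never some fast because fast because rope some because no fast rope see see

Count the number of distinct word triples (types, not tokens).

35 tokens → 33 trigram windows in total.
Repeated trigrams (each contributes count−1 duplicates):
  never some fast: 2
  some fast high: 2
2 duplicate windows → 33 − 2 = 31 distinct.

31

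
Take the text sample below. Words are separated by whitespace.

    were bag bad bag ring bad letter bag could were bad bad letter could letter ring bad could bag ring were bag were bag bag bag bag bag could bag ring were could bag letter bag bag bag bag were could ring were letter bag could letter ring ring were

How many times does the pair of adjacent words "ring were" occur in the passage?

4

Scanning the 49 overlapping bigram windows for "ring were":
  position 20–21: ring were
  position 31–32: ring were
  position 42–43: ring were
  position 49–50: ring were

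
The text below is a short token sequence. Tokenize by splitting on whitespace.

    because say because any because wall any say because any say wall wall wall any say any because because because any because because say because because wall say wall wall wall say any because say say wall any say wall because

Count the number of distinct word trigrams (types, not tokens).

29

41 tokens → 39 trigram windows in total.
Repeated trigrams (each contributes count−1 duplicates):
  wall any say: 3
  any because because: 2
  any say wall: 2
  because any because: 2
  because say because: 2
  say any because: 2
  say because any: 2
  say wall wall: 2
  … (1 more repeated)
10 duplicate windows → 39 − 10 = 29 distinct.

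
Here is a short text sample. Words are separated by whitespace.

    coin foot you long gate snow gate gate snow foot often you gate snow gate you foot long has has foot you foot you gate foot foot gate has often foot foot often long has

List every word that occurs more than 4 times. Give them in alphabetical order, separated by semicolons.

foot; gate; you

Unigram counts meeting the condition (more than 4 times):
  foot: 9
  gate: 7
  you: 5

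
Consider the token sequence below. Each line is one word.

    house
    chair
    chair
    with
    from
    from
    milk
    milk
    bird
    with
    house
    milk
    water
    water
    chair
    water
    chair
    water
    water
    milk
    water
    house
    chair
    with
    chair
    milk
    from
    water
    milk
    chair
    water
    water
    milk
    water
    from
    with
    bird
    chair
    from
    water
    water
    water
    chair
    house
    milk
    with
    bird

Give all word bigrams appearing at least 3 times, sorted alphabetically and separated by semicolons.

chair water; milk water; water chair; water milk; water water

Bigram counts meeting the condition (at least 3 times):
  chair water: 3
  milk water: 3
  water chair: 3
  water milk: 3
  water water: 5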